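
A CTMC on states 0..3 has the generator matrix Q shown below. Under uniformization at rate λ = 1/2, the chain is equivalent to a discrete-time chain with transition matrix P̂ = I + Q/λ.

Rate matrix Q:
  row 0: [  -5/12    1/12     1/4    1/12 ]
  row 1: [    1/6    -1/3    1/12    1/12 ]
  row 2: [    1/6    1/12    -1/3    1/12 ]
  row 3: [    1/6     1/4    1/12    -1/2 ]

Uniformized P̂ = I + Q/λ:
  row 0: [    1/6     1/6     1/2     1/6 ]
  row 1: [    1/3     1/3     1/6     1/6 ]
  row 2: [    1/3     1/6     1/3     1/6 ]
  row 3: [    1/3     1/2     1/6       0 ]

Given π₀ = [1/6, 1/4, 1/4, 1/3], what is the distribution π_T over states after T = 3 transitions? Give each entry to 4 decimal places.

t=0: π = [0.1667, 0.2500, 0.2500, 0.3333]
t=1: π = [0.3056, 0.3194, 0.2639, 0.1111]
t=2: π = [0.2824, 0.2569, 0.3125, 0.1481]
t=3: π = [0.2863, 0.2589, 0.3129, 0.1420]

π = [0.2863, 0.2589, 0.3129, 0.1420]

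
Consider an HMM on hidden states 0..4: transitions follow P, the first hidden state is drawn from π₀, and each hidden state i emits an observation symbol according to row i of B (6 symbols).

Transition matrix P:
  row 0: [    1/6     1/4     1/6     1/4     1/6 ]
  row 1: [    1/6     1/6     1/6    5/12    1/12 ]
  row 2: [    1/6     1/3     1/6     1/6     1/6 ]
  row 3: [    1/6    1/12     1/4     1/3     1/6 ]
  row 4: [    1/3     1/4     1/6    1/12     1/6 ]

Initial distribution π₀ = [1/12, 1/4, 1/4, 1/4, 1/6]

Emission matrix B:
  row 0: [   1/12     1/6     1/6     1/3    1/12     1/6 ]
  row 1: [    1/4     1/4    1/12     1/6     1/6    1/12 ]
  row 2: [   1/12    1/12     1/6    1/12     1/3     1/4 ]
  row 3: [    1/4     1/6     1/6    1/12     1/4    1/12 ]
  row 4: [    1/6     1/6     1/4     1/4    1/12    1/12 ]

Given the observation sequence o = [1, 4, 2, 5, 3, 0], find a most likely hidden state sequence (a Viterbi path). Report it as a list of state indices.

path = [1, 3, 3, 2, 1, 3]

t=0: δ = [1.389e-02, 6.250e-02, 2.083e-02, 4.167e-02, 2.778e-02]  (obs o_0=1)
t=1: δ = [8.681e-04, 1.736e-03, 3.472e-03, 6.510e-03, 5.787e-04]  ψ = [1, 1, 1, 1, 3]  (obs o_1=4)
t=2: δ = [1.808e-04, 9.645e-05, 2.713e-04, 3.617e-04, 2.713e-04]  ψ = [3, 2, 3, 3, 3]  (obs o_2=2)
t=3: δ = [1.507e-05, 7.535e-06, 2.261e-05, 1.005e-05, 5.023e-06]  ψ = [4, 2, 3, 3, 3]  (obs o_3=5)
t=4: δ = [1.256e-06, 1.256e-06, 3.140e-07, 3.140e-07, 9.419e-07]  ψ = [2, 2, 2, 0, 2]  (obs o_4=3)
t=5: δ = [2.616e-08, 7.849e-08, 1.744e-08, 1.308e-07, 3.489e-08]  ψ = [4, 0, 0, 1, 0]  (obs o_5=0)
backtrack: best end state = 3; path = [1, 3, 3, 2, 1, 3]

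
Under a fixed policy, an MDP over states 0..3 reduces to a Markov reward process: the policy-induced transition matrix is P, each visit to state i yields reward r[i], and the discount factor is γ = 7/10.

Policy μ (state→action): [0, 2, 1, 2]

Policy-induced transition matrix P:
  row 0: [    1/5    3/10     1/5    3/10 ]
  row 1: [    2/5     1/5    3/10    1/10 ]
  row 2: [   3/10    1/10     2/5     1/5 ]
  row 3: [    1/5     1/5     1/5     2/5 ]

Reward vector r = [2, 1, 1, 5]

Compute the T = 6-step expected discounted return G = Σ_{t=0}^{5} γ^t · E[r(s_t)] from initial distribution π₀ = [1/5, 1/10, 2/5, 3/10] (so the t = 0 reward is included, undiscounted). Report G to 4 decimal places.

G = 6.9011

t=0: π = [0.2000, 0.1000, 0.4000, 0.3000], E[r] = 2.4000, γ^t·E[r] = 2.400000, running G = 2.400000
t=1: π = [0.2600, 0.1800, 0.2900, 0.2700], E[r] = 2.3400, γ^t·E[r] = 1.638000, running G = 4.038000
t=2: π = [0.2650, 0.1970, 0.2760, 0.2620], E[r] = 2.3130, γ^t·E[r] = 1.133370, running G = 5.171370
t=3: π = [0.2670, 0.1989, 0.2749, 0.2592], E[r] = 2.3038, γ^t·E[r] = 0.790203, running G = 5.961573
t=4: π = [0.2673, 0.1992, 0.2749, 0.2587], E[r] = 2.3019, γ^t·E[r] = 0.552679, running G = 6.514252
t=5: π = [0.2673, 0.1992, 0.2749, 0.2585], E[r] = 2.3015, γ^t·E[r] = 0.386809, running G = 6.901061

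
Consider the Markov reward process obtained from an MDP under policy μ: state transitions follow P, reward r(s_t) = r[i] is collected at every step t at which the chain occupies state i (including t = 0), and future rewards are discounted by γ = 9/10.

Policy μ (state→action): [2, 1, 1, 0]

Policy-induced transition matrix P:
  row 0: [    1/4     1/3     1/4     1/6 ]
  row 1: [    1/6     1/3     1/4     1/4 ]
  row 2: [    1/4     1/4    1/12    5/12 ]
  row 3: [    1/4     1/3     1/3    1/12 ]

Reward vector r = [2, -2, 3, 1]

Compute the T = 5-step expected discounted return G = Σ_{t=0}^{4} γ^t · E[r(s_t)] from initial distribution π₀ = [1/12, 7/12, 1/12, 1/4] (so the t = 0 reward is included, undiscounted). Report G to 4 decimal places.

G = 1.7902

t=0: π = [0.0833, 0.5833, 0.0833, 0.2500], E[r] = -0.5000, γ^t·E[r] = -0.500000, running G = -0.500000
t=1: π = [0.2014, 0.3264, 0.2569, 0.2153], E[r] = 0.7361, γ^t·E[r] = 0.662500, running G = 0.162500
t=2: π = [0.2228, 0.3119, 0.2251, 0.2402], E[r] = 0.7373, γ^t·E[r] = 0.597188, running G = 0.759688
t=3: π = [0.2240, 0.3146, 0.2325, 0.2289], E[r] = 0.7453, γ^t·E[r] = 0.543305, running G = 1.302992
t=4: π = [0.2238, 0.3140, 0.2303, 0.2319], E[r] = 0.7426, γ^t·E[r] = 0.487197, running G = 1.790189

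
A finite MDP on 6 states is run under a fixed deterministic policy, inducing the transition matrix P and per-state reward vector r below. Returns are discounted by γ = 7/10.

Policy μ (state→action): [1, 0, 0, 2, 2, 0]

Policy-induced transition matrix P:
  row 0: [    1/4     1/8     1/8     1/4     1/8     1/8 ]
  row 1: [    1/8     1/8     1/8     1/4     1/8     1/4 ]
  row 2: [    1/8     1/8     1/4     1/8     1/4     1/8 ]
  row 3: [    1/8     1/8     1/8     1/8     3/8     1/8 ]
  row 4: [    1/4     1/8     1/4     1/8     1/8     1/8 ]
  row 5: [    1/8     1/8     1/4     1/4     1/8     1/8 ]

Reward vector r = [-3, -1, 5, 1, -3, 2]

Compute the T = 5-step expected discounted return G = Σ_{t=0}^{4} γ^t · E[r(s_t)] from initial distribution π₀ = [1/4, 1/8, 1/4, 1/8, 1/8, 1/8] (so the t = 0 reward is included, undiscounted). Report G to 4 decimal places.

t=0: π = [0.2500, 0.1250, 0.2500, 0.1250, 0.1250, 0.1250], E[r] = 0.3750, γ^t·E[r] = 0.375000, running G = 0.375000
t=1: π = [0.1719, 0.1250, 0.1875, 0.1875, 0.1875, 0.1406], E[r] = 0.2031, γ^t·E[r] = 0.142188, running G = 0.517188
t=2: π = [0.1699, 0.1250, 0.1895, 0.1797, 0.1953, 0.1406], E[r] = 0.1875, γ^t·E[r] = 0.091875, running G = 0.609063
t=3: π = [0.1707, 0.1250, 0.1907, 0.1794, 0.1936, 0.1406], E[r] = 0.1963, γ^t·E[r] = 0.067327, running G = 0.676390
t=4: π = [0.1705, 0.1250, 0.1906, 0.1795, 0.1937, 0.1406], E[r] = 0.1962, γ^t·E[r] = 0.047100, running G = 0.723489

G = 0.7235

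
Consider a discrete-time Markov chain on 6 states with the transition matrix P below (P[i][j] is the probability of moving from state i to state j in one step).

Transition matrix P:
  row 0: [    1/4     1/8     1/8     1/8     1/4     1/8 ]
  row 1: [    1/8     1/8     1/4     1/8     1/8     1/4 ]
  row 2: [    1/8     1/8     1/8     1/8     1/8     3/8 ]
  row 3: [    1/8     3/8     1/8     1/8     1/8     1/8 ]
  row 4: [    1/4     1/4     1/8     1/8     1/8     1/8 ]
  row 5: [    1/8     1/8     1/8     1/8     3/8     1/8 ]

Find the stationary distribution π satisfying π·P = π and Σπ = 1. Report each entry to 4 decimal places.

π = [0.1703, 0.1803, 0.1475, 0.1250, 0.1924, 0.1844]

Balance equations π_j = Σ_i π_i·P[i][j]:
  π_0 = 1/4·π_0 + 1/8·π_1 + 1/8·π_2 + 1/8·π_3 + 1/4·π_4 + 1/8·π_5
  π_1 = 1/8·π_0 + 1/8·π_1 + 1/8·π_2 + 3/8·π_3 + 1/4·π_4 + 1/8·π_5
  π_2 = 1/8·π_0 + 1/4·π_1 + 1/8·π_2 + 1/8·π_3 + 1/8·π_4 + 1/8·π_5
  π_3 = 1/8·π_0 + 1/8·π_1 + 1/8·π_2 + 1/8·π_3 + 1/8·π_4 + 1/8·π_5
  π_4 = 1/4·π_0 + 1/8·π_1 + 1/8·π_2 + 1/8·π_3 + 1/8·π_4 + 3/8·π_5
  normalize: π_0 + π_1 + π_2 + π_3 + π_4 + π_5 = 1
Solving the linear system gives exactly π = [1591/9340, 421/2335, 689/4670, 1/8, 1797/9340, 689/3736].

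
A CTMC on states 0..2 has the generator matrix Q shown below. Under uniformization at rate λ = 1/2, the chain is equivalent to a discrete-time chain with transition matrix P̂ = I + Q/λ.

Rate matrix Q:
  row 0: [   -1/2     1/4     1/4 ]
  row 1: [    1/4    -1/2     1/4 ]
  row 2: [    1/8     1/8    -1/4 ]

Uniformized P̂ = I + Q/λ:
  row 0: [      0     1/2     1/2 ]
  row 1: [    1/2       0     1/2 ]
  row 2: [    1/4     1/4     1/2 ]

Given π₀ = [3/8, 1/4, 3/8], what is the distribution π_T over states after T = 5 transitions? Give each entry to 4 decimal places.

π = [0.2480, 0.2520, 0.5000]

t=0: π = [0.3750, 0.2500, 0.3750]
t=1: π = [0.2188, 0.2813, 0.5000]
t=2: π = [0.2656, 0.2344, 0.5000]
t=3: π = [0.2422, 0.2578, 0.5000]
t=4: π = [0.2539, 0.2461, 0.5000]
t=5: π = [0.2480, 0.2520, 0.5000]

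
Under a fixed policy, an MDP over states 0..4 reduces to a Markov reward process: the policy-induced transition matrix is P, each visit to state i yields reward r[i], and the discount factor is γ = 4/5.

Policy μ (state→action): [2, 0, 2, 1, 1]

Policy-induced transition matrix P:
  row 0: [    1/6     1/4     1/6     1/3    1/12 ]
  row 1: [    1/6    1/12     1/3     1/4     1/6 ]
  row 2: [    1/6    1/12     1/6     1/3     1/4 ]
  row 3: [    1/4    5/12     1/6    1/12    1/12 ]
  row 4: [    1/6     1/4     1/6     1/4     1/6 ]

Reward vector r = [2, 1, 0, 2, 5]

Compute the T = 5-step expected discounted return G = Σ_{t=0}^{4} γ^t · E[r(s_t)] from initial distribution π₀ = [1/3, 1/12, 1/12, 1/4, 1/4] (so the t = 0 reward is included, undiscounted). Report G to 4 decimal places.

t=0: π = [0.3333, 0.0833, 0.0833, 0.2500, 0.2500], E[r] = 2.5000, γ^t·E[r] = 2.500000, running G = 2.500000
t=1: π = [0.1875, 0.2639, 0.1806, 0.2431, 0.1250], E[r] = 1.7500, γ^t·E[r] = 1.400000, running G = 3.900000
t=2: π = [0.1869, 0.2164, 0.2106, 0.2402, 0.1458], E[r] = 1.7998, γ^t·E[r] = 1.151852, running G = 5.051852
t=3: π = [0.1867, 0.2188, 0.2027, 0.2431, 0.1486], E[r] = 1.8216, γ^t·E[r] = 0.932642, running G = 5.984494
t=4: π = [0.1869, 0.2203, 0.2031, 0.2419, 0.1477], E[r] = 1.8167, γ^t·E[r] = 0.744122, running G = 6.728616

G = 6.7286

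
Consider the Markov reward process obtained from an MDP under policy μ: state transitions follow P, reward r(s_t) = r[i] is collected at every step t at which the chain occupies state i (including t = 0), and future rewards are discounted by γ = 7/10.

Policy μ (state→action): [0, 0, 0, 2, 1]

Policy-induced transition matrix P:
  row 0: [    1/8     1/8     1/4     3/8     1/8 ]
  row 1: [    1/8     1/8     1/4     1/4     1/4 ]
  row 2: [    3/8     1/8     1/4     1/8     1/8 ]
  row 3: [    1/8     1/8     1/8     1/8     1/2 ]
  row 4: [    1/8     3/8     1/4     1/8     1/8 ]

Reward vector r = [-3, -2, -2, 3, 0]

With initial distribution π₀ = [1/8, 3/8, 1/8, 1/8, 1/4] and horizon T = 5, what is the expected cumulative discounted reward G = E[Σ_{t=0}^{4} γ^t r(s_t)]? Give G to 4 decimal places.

G = -2.3363

t=0: π = [0.1250, 0.3750, 0.1250, 0.1250, 0.2500], E[r] = -1.0000, γ^t·E[r] = -1.000000, running G = -1.000000
t=1: π = [0.1563, 0.1875, 0.2344, 0.2031, 0.2188], E[r] = -0.7031, γ^t·E[r] = -0.492188, running G = -1.492188
t=2: π = [0.1836, 0.1797, 0.2246, 0.1875, 0.2246], E[r] = -0.7969, γ^t·E[r] = -0.390469, running G = -1.882656
t=3: π = [0.1812, 0.1812, 0.2266, 0.1934, 0.2178], E[r] = -0.7788, γ^t·E[r] = -0.267131, running G = -2.149788
t=4: π = [0.1816, 0.1794, 0.2258, 0.1929, 0.2202], E[r] = -0.7767, γ^t·E[r] = -0.186479, running G = -2.336267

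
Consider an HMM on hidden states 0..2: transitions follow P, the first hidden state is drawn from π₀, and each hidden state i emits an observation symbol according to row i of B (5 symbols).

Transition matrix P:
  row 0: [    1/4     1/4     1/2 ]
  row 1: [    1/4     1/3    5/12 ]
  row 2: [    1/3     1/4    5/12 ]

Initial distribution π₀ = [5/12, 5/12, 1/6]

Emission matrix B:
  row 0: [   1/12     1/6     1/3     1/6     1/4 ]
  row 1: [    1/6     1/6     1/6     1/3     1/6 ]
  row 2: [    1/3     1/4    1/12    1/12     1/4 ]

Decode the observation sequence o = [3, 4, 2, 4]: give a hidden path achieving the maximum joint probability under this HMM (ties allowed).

t=0: δ = [6.944e-02, 1.389e-01, 1.389e-02]  (obs o_0=3)
t=1: δ = [8.681e-03, 7.716e-03, 1.447e-02]  ψ = [1, 1, 1]  (obs o_1=4)
t=2: δ = [1.608e-03, 6.028e-04, 5.023e-04]  ψ = [2, 2, 2]  (obs o_2=2)
t=3: δ = [1.005e-04, 6.698e-05, 2.009e-04]  ψ = [0, 0, 0]  (obs o_3=4)
backtrack: best end state = 2; path = [1, 2, 0, 2]

path = [1, 2, 0, 2]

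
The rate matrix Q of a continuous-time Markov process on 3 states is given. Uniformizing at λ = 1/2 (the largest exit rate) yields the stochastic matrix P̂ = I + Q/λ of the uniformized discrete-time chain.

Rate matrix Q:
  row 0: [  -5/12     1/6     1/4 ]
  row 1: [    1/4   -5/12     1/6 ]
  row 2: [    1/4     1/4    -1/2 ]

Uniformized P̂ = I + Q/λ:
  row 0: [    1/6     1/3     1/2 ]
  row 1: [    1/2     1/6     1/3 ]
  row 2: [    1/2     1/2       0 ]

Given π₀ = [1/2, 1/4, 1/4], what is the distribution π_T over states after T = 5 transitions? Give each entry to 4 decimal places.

π = [0.3745, 0.3272, 0.2984]

t=0: π = [0.5000, 0.2500, 0.2500]
t=1: π = [0.3333, 0.3333, 0.3333]
t=2: π = [0.3889, 0.3333, 0.2778]
t=3: π = [0.3704, 0.3241, 0.3056]
t=4: π = [0.3765, 0.3302, 0.2932]
t=5: π = [0.3745, 0.3272, 0.2984]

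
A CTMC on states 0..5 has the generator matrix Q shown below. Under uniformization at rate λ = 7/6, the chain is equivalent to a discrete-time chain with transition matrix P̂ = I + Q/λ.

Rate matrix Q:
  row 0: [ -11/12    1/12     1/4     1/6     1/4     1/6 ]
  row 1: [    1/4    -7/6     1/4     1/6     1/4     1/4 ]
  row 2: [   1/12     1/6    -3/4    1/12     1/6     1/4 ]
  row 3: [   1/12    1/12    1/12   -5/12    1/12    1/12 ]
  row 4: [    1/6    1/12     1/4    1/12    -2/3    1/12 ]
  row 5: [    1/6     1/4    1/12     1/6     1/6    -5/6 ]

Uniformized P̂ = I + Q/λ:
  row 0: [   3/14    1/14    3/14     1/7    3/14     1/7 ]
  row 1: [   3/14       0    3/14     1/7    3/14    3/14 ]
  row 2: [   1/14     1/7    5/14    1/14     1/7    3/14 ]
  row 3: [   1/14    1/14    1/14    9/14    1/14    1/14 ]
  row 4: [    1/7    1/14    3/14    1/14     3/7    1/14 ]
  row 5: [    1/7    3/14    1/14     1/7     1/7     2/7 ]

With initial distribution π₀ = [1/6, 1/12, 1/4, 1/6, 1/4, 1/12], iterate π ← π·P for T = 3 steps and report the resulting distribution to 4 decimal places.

π = [0.1306, 0.1006, 0.1904, 0.2175, 0.2041, 0.1569]

t=0: π = [0.1667, 0.0833, 0.2500, 0.1667, 0.2500, 0.0833]
t=1: π = [0.1310, 0.0952, 0.2143, 0.1905, 0.2202, 0.1488]
t=2: π = [0.1301, 0.1012, 0.1964, 0.2071, 0.2083, 0.1569]
t=3: π = [0.1306, 0.1006, 0.1904, 0.2175, 0.2041, 0.1569]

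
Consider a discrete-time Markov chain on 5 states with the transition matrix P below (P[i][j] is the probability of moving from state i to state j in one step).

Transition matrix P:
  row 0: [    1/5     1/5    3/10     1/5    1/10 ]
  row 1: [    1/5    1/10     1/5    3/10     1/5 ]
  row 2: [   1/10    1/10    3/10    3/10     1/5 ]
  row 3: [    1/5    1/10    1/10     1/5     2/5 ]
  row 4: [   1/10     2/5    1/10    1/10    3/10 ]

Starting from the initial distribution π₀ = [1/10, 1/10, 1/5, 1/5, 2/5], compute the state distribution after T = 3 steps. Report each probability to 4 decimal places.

π = [0.1564, 0.1909, 0.1877, 0.2129, 0.2521]

t=0: π = [0.1000, 0.1000, 0.2000, 0.2000, 0.4000]
t=1: π = [0.1400, 0.2300, 0.1700, 0.1900, 0.2700]
t=2: π = [0.1560, 0.1950, 0.1850, 0.2130, 0.2510]
t=3: π = [0.1564, 0.1909, 0.1877, 0.2129, 0.2521]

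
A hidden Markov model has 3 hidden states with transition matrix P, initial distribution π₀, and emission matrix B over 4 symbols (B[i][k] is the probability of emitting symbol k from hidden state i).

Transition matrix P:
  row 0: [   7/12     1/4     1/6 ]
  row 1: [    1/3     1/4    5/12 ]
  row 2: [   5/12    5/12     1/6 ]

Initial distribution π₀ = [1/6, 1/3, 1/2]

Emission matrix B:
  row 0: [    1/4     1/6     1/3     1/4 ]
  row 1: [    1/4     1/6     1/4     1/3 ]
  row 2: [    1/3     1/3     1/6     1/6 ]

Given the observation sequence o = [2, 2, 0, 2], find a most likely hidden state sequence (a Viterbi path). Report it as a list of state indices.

t=0: δ = [5.556e-02, 8.333e-02, 8.333e-02]  (obs o_0=2)
t=1: δ = [1.157e-02, 8.681e-03, 5.787e-03]  ψ = [2, 2, 1]  (obs o_1=2)
t=2: δ = [1.688e-03, 7.234e-04, 1.206e-03]  ψ = [0, 0, 1]  (obs o_2=0)
t=3: δ = [3.282e-04, 1.256e-04, 5.023e-05]  ψ = [0, 2, 1]  (obs o_3=2)
backtrack: best end state = 0; path = [2, 0, 0, 0]

path = [2, 0, 0, 0]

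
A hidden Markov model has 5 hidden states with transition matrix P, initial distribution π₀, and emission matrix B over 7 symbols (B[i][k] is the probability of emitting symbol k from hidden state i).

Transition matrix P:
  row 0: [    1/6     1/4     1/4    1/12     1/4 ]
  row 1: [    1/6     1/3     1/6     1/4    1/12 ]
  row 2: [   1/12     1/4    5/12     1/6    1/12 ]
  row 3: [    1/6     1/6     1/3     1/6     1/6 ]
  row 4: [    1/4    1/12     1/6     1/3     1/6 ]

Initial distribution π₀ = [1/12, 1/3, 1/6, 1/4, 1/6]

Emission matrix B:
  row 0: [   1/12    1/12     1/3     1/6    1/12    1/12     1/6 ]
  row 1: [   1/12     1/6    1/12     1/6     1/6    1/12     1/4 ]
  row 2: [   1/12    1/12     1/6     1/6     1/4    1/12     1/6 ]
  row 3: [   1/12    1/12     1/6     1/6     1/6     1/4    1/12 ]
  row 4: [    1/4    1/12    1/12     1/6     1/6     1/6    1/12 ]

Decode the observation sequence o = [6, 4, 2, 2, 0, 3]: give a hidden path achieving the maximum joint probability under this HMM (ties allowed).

t=0: δ = [1.389e-02, 8.333e-02, 2.778e-02, 2.083e-02, 1.389e-02]  (obs o_0=6)
t=1: δ = [1.157e-03, 4.630e-03, 3.472e-03, 3.472e-03, 1.157e-03]  ψ = [1, 1, 1, 1, 1]  (obs o_1=4)
t=2: δ = [2.572e-04, 1.286e-04, 2.411e-04, 1.929e-04, 4.823e-05]  ψ = [1, 1, 2, 1, 3]  (obs o_2=2)
t=3: δ = [1.429e-05, 5.358e-06, 1.674e-05, 6.698e-06, 5.358e-06]  ψ = [0, 0, 2, 2, 0]  (obs o_3=2)
t=4: δ = [1.985e-07, 3.489e-07, 5.814e-07, 2.326e-07, 8.931e-07]  ψ = [0, 2, 2, 2, 0]  (obs o_4=0)
t=5: δ = [3.721e-08, 2.423e-08, 4.038e-08, 4.961e-08, 2.481e-08]  ψ = [4, 2, 2, 4, 4]  (obs o_5=3)
backtrack: best end state = 3; path = [1, 1, 0, 0, 4, 3]

path = [1, 1, 0, 0, 4, 3]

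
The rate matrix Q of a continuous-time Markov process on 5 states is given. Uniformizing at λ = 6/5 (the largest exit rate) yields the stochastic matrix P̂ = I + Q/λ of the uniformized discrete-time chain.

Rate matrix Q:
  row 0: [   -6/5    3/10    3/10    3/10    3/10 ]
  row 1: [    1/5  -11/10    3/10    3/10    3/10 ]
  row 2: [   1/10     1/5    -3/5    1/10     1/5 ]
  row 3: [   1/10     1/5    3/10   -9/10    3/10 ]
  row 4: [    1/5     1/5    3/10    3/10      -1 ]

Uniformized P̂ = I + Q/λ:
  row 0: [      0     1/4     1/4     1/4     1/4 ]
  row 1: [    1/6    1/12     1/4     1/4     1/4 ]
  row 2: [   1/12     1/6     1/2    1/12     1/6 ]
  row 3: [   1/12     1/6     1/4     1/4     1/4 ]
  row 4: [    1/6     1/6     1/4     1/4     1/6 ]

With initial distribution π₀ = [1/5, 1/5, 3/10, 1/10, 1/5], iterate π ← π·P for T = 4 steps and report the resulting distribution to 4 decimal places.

t=0: π = [0.2000, 0.2000, 0.3000, 0.1000, 0.2000]
t=1: π = [0.1000, 0.1667, 0.3250, 0.2000, 0.2083]
t=2: π = [0.1063, 0.1611, 0.3313, 0.1958, 0.2056]
t=3: π = [0.1050, 0.1621, 0.3328, 0.1948, 0.2053]
t=4: π = [0.1052, 0.1619, 0.3332, 0.1945, 0.2052]

π = [0.1052, 0.1619, 0.3332, 0.1945, 0.2052]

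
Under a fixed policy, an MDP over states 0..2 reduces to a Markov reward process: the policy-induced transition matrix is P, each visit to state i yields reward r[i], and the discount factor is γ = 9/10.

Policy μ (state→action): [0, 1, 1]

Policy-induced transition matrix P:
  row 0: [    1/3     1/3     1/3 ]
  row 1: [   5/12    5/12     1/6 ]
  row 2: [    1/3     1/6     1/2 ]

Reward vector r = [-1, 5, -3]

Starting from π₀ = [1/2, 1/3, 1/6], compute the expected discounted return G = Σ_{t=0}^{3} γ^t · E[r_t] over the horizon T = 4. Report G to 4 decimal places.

t=0: π = [0.5000, 0.3333, 0.1667], E[r] = 0.6667, γ^t·E[r] = 0.666667, running G = 0.666667
t=1: π = [0.3611, 0.3333, 0.3056], E[r] = 0.3889, γ^t·E[r] = 0.350000, running G = 1.016667
t=2: π = [0.3611, 0.3102, 0.3287], E[r] = 0.2037, γ^t·E[r] = 0.165000, running G = 1.181667
t=3: π = [0.3592, 0.3044, 0.3364], E[r] = 0.1535, γ^t·E[r] = 0.111938, running G = 1.293604

G = 1.2936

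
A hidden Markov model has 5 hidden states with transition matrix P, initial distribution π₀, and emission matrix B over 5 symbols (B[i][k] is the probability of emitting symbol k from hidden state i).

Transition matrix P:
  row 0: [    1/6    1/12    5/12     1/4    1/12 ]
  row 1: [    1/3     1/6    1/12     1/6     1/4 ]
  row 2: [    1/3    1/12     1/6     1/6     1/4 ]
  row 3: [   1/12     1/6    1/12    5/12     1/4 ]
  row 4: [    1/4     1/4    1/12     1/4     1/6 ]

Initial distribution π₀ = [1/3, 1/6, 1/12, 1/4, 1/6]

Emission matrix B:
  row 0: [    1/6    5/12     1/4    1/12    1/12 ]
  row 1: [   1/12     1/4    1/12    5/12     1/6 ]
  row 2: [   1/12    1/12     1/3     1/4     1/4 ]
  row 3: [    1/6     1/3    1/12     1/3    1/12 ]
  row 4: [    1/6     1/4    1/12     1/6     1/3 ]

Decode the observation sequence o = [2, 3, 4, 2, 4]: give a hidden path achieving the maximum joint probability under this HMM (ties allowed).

path = [0, 2, 4, 0, 2]

t=0: δ = [8.333e-02, 1.389e-02, 2.778e-02, 2.083e-02, 1.389e-02]  (obs o_0=2)
t=1: δ = [1.157e-03, 2.894e-03, 8.681e-03, 6.944e-03, 1.157e-03]  ψ = [0, 0, 0, 0, 0]  (obs o_1=3)
t=2: δ = [2.411e-04, 1.929e-04, 3.617e-04, 2.411e-04, 7.234e-04]  ψ = [2, 3, 2, 3, 2]  (obs o_2=4)
t=3: δ = [4.521e-05, 1.507e-05, 3.349e-05, 1.507e-05, 1.005e-05]  ψ = [4, 4, 0, 4, 4]  (obs o_3=2)
t=4: δ = [9.303e-07, 6.279e-07, 4.710e-06, 9.419e-07, 2.791e-06]  ψ = [2, 0, 0, 0, 2]  (obs o_4=4)
backtrack: best end state = 2; path = [0, 2, 4, 0, 2]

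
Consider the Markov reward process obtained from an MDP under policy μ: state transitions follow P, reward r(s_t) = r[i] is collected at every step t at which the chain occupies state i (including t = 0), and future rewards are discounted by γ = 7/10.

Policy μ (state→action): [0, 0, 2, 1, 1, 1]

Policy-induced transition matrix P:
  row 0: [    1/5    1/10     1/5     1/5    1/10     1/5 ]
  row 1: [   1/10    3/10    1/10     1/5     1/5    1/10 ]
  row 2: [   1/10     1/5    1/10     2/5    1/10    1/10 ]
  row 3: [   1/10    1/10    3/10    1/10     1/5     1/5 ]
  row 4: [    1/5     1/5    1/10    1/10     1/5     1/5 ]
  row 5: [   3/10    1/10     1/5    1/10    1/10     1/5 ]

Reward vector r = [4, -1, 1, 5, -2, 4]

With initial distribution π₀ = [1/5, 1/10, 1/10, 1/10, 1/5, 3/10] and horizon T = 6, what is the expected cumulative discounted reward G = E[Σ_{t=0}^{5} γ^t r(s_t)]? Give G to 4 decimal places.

G = 5.9904

t=0: π = [0.2000, 0.1000, 0.1000, 0.1000, 0.2000, 0.3000], E[r] = 2.1000, γ^t·E[r] = 2.100000, running G = 2.100000
t=1: π = [0.2000, 0.1500, 0.1700, 0.1600, 0.1400, 0.1800], E[r] = 2.0600, γ^t·E[r] = 1.442000, running G = 3.542000
t=2: π = [0.1700, 0.1610, 0.1700, 0.1860, 0.1450, 0.1680], E[r] = 2.0010, γ^t·E[r] = 0.980490, running G = 4.522490
t=3: π = [0.1651, 0.1637, 0.1710, 0.1841, 0.1492, 0.1669], E[r] = 1.9574, γ^t·E[r] = 0.671388, running G = 5.193878
t=4: π = [0.1648, 0.1648, 0.1700, 0.1842, 0.1497, 0.1665], E[r] = 1.9521, γ^t·E[r] = 0.468704, running G = 5.662582
t=5: π = [0.1648, 0.1649, 0.1700, 0.1840, 0.1499, 0.1665], E[r] = 1.9502, γ^t·E[r] = 0.327778, running G = 5.990361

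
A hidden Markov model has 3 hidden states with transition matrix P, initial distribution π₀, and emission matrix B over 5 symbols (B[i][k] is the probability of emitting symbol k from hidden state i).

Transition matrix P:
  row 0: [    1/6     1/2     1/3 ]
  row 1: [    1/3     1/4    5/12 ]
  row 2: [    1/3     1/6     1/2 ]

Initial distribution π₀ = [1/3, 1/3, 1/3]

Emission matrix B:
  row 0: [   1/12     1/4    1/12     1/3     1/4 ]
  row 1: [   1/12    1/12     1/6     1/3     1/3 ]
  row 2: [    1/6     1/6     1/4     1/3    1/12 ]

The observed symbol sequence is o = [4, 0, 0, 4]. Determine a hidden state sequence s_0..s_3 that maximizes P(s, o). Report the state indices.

path = [1, 2, 2, 0]

t=0: δ = [8.333e-02, 1.111e-01, 2.778e-02]  (obs o_0=4)
t=1: δ = [3.086e-03, 3.472e-03, 7.716e-03]  ψ = [1, 0, 1]  (obs o_1=0)
t=2: δ = [2.143e-04, 1.286e-04, 6.430e-04]  ψ = [2, 0, 2]  (obs o_2=0)
t=3: δ = [5.358e-05, 3.572e-05, 2.679e-05]  ψ = [2, 0, 2]  (obs o_3=4)
backtrack: best end state = 0; path = [1, 2, 2, 0]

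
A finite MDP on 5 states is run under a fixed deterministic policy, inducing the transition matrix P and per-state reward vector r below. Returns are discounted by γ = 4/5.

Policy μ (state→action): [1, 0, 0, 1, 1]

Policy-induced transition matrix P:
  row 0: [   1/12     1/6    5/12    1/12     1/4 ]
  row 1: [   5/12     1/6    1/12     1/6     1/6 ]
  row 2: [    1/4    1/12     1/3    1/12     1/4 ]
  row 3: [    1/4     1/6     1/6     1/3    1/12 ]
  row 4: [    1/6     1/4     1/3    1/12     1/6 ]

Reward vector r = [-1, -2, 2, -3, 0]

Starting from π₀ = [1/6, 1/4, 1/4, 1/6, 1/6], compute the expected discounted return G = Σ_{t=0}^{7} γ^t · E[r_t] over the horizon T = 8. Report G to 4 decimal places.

t=0: π = [0.1667, 0.2500, 0.2500, 0.1667, 0.1667], E[r] = -0.6667, γ^t·E[r] = -0.666667, running G = -0.666667
t=1: π = [0.2500, 0.1597, 0.2569, 0.1458, 0.1875], E[r] = -0.4931, γ^t·E[r] = -0.394444, running G = -1.061111
t=2: π = [0.2193, 0.1609, 0.2899, 0.1331, 0.1968], E[r] = -0.3605, γ^t·E[r] = -0.230741, running G = -1.291852
t=3: π = [0.2239, 0.1589, 0.2892, 0.1300, 0.1980], E[r] = -0.3533, γ^t·E[r] = -0.180889, running G = -1.472741
t=4: π = [0.2227, 0.1591, 0.2906, 0.1291, 0.1986], E[r] = -0.3469, γ^t·E[r] = -0.142072, running G = -1.614813
t=5: π = [0.2229, 0.1590, 0.2906, 0.1289, 0.1987], E[r] = -0.3462, γ^t·E[r] = -0.113445, running G = -1.728258
t=6: π = [0.2228, 0.1590, 0.2907, 0.1288, 0.1987], E[r] = -0.3459, γ^t·E[r] = -0.090663, running G = -1.818921
t=7: π = [0.2228, 0.1590, 0.2907, 0.1288, 0.1987], E[r] = -0.3458, γ^t·E[r] = -0.072519, running G = -1.891441

G = -1.8914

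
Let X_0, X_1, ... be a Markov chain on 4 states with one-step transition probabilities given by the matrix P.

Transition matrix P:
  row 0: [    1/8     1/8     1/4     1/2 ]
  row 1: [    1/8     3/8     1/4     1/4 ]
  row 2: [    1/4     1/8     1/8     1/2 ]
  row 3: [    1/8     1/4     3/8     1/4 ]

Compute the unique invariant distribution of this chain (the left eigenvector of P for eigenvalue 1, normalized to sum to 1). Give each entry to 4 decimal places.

π = [0.1577, 0.2258, 0.2616, 0.3548]

Balance equations π_j = Σ_i π_i·P[i][j]:
  π_0 = 1/8·π_0 + 1/8·π_1 + 1/4·π_2 + 1/8·π_3
  π_1 = 1/8·π_0 + 3/8·π_1 + 1/8·π_2 + 1/4·π_3
  π_2 = 1/4·π_0 + 1/4·π_1 + 1/8·π_2 + 3/8·π_3
  normalize: π_0 + π_1 + π_2 + π_3 = 1
Solving the linear system gives exactly π = [44/279, 7/31, 73/279, 11/31].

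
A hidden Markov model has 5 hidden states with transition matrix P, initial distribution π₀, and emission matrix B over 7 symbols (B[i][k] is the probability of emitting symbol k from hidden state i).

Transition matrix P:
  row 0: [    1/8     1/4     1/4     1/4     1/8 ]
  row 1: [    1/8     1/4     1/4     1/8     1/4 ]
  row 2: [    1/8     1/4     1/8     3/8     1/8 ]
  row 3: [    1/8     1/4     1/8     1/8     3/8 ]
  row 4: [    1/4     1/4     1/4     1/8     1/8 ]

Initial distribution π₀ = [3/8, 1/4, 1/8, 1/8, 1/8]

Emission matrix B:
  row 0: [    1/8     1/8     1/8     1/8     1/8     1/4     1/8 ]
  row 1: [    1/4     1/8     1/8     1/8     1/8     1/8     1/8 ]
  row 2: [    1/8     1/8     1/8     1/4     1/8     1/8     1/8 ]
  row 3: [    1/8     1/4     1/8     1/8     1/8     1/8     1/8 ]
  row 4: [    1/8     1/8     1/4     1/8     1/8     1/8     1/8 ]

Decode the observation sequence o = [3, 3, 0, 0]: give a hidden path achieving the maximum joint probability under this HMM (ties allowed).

t=0: δ = [4.688e-02, 3.125e-02, 3.125e-02, 1.562e-02, 1.562e-02]  (obs o_0=3)
t=1: δ = [7.324e-04, 1.465e-03, 2.930e-03, 1.465e-03, 9.766e-04]  ψ = [0, 0, 0, 0, 1]  (obs o_1=3)
t=2: δ = [4.578e-05, 1.831e-04, 4.578e-05, 1.373e-04, 6.866e-05]  ψ = [2, 2, 1, 2, 3]  (obs o_2=0)
t=3: δ = [2.861e-06, 1.144e-05, 5.722e-06, 2.861e-06, 6.437e-06]  ψ = [1, 1, 1, 1, 3]  (obs o_3=0)
backtrack: best end state = 1; path = [0, 2, 1, 1]

path = [0, 2, 1, 1]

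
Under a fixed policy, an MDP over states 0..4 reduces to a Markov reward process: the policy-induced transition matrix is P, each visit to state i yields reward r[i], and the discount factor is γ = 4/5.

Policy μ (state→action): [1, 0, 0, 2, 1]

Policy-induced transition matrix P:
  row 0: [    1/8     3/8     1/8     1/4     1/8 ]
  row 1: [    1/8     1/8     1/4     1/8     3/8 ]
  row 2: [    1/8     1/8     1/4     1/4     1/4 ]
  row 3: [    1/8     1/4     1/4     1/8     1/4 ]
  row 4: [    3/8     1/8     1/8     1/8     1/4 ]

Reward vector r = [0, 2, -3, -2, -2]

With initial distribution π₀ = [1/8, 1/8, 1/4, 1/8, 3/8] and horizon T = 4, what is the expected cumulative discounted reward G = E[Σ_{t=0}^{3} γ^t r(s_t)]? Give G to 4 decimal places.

G = -3.5344

t=0: π = [0.1250, 0.1250, 0.2500, 0.1250, 0.3750], E[r] = -1.5000, γ^t·E[r] = -1.500000, running G = -1.500000
t=1: π = [0.2188, 0.1719, 0.1875, 0.1719, 0.2500], E[r] = -1.0625, γ^t·E[r] = -0.850000, running G = -2.350000
t=2: π = [0.1875, 0.2012, 0.1914, 0.1758, 0.2441], E[r] = -1.0117, γ^t·E[r] = -0.647500, running G = -2.997500
t=3: π = [0.1860, 0.1938, 0.1960, 0.1724, 0.2517], E[r] = -1.0486, γ^t·E[r] = -0.536875, running G = -3.534375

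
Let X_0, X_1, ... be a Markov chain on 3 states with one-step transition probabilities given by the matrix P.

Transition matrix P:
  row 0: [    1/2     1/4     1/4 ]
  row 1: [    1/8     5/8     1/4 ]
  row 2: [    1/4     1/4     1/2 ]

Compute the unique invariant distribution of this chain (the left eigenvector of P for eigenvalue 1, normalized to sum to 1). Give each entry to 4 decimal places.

π = [0.2667, 0.4000, 0.3333]

Balance equations π_j = Σ_i π_i·P[i][j]:
  π_0 = 1/2·π_0 + 1/8·π_1 + 1/4·π_2
  π_1 = 1/4·π_0 + 5/8·π_1 + 1/4·π_2
  normalize: π_0 + π_1 + π_2 = 1
Solving the linear system gives exactly π = [4/15, 2/5, 1/3].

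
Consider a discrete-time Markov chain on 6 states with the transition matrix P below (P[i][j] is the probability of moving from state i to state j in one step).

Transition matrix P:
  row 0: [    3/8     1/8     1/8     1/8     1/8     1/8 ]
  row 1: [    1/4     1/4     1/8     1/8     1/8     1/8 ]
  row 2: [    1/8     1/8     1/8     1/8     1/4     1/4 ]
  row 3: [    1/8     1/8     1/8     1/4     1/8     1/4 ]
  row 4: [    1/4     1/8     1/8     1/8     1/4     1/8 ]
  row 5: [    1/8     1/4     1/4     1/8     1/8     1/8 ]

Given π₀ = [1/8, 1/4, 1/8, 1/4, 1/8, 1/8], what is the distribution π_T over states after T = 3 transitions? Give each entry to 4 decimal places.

π = [0.2205, 0.1663, 0.1453, 0.1431, 0.1636, 0.1614]

t=0: π = [0.1250, 0.2500, 0.1250, 0.2500, 0.1250, 0.1250]
t=1: π = [0.2031, 0.1719, 0.1406, 0.1563, 0.1563, 0.1719]
t=2: π = [0.2168, 0.1680, 0.1465, 0.1445, 0.1621, 0.1621]
t=3: π = [0.2205, 0.1663, 0.1453, 0.1431, 0.1636, 0.1614]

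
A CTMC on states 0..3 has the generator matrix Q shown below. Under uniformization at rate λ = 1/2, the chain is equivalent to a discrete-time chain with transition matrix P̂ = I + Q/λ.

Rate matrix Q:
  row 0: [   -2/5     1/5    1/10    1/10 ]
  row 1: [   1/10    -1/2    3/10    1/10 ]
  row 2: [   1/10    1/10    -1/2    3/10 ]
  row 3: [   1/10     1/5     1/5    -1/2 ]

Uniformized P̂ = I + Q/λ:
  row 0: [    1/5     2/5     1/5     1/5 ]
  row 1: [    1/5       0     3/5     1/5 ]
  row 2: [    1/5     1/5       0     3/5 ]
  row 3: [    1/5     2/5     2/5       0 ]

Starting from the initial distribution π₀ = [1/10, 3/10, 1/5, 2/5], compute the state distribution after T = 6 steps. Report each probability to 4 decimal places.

t=0: π = [0.1000, 0.3000, 0.2000, 0.4000]
t=1: π = [0.2000, 0.2400, 0.3600, 0.2000]
t=2: π = [0.2000, 0.2320, 0.2640, 0.3040]
t=3: π = [0.2000, 0.2544, 0.3008, 0.2448]
t=4: π = [0.2000, 0.2381, 0.2906, 0.2714]
t=5: π = [0.2000, 0.2467, 0.2914, 0.2620]
t=6: π = [0.2000, 0.2431, 0.2928, 0.2642]

π = [0.2000, 0.2431, 0.2928, 0.2642]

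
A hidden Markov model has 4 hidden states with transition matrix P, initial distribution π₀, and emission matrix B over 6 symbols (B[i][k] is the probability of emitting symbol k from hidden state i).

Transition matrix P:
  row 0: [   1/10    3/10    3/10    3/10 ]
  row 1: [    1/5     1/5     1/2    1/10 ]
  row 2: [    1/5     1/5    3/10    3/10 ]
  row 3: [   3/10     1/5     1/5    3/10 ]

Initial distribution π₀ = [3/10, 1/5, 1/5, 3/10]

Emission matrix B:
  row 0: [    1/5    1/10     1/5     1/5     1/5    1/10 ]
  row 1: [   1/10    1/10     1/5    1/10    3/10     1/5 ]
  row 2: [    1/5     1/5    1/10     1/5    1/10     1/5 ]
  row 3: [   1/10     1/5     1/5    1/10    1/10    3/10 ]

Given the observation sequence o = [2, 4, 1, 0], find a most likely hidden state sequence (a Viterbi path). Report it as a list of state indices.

path = [0, 1, 2, 2]

t=0: δ = [6.000e-02, 4.000e-02, 2.000e-02, 6.000e-02]  (obs o_0=2)
t=1: δ = [3.600e-03, 5.400e-03, 2.000e-03, 1.800e-03]  ψ = [3, 0, 1, 0]  (obs o_1=4)
t=2: δ = [1.080e-04, 1.080e-04, 5.400e-04, 2.160e-04]  ψ = [1, 0, 1, 0]  (obs o_2=1)
t=3: δ = [2.160e-05, 1.080e-05, 3.240e-05, 1.620e-05]  ψ = [2, 2, 2, 2]  (obs o_3=0)
backtrack: best end state = 2; path = [0, 1, 2, 2]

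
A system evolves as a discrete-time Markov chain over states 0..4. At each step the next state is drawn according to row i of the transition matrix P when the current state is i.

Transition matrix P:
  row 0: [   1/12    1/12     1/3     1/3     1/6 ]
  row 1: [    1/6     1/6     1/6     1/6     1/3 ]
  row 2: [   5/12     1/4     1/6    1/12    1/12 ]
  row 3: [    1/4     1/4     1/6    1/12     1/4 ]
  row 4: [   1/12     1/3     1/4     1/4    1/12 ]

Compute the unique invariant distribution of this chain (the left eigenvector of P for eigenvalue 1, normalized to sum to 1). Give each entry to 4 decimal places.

Balance equations π_j = Σ_i π_i·P[i][j]:
  π_0 = 1/12·π_0 + 1/6·π_1 + 5/12·π_2 + 1/4·π_3 + 1/12·π_4
  π_1 = 1/12·π_0 + 1/6·π_1 + 1/4·π_2 + 1/4·π_3 + 1/3·π_4
  π_2 = 1/3·π_0 + 1/6·π_1 + 1/6·π_2 + 1/6·π_3 + 1/4·π_4
  π_3 = 1/3·π_0 + 1/6·π_1 + 1/12·π_2 + 1/12·π_3 + 1/4·π_4
  normalize: π_0 + π_1 + π_2 + π_3 + π_4 = 1
Solving the linear system gives exactly π = [2978/14629, 3125/14629, 3159/14629, 2673/14629, 2694/14629].

π = [0.2036, 0.2136, 0.2159, 0.1827, 0.1842]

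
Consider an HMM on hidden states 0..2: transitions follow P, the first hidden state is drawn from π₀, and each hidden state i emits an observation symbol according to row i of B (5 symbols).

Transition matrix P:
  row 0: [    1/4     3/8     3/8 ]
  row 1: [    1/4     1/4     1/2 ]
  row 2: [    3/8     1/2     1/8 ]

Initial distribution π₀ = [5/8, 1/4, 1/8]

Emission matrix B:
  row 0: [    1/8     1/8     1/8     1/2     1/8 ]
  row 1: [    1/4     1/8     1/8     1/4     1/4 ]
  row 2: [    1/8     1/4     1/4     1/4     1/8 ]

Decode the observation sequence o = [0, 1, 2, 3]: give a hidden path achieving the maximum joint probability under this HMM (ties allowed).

t=0: δ = [7.812e-02, 6.250e-02, 1.562e-02]  (obs o_0=0)
t=1: δ = [2.441e-03, 3.662e-03, 7.812e-03]  ψ = [0, 0, 1]  (obs o_1=1)
t=2: δ = [3.662e-04, 4.883e-04, 4.578e-04]  ψ = [2, 2, 1]  (obs o_2=2)
t=3: δ = [8.583e-05, 5.722e-05, 6.104e-05]  ψ = [2, 2, 1]  (obs o_3=3)
backtrack: best end state = 0; path = [0, 1, 2, 0]

path = [0, 1, 2, 0]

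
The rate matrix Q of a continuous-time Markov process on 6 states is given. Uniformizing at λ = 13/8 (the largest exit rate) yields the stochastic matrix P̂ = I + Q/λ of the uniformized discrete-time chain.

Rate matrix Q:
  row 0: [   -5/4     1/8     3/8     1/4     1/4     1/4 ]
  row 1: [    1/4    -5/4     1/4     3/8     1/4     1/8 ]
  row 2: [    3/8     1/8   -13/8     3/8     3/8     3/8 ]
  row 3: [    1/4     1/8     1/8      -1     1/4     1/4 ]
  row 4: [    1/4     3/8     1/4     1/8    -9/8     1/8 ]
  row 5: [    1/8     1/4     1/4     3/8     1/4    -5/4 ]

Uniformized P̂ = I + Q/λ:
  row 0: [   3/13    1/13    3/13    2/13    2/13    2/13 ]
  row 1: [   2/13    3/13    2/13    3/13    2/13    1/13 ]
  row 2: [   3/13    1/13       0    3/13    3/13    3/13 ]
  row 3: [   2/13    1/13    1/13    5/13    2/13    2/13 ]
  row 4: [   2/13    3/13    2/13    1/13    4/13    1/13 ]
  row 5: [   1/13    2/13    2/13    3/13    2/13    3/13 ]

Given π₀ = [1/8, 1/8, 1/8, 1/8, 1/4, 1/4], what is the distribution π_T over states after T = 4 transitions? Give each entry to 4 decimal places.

π = [0.1650, 0.1398, 0.1295, 0.2224, 0.1936, 0.1496]

t=0: π = [0.1250, 0.1250, 0.1250, 0.1250, 0.2500, 0.2500]
t=1: π = [0.1538, 0.1538, 0.1346, 0.2019, 0.2019, 0.1538]
t=2: π = [0.1642, 0.1435, 0.1294, 0.2189, 0.1953, 0.1487]
t=3: π = [0.1650, 0.1405, 0.1297, 0.2218, 0.1938, 0.1492]
t=4: π = [0.1650, 0.1398, 0.1295, 0.2224, 0.1936, 0.1496]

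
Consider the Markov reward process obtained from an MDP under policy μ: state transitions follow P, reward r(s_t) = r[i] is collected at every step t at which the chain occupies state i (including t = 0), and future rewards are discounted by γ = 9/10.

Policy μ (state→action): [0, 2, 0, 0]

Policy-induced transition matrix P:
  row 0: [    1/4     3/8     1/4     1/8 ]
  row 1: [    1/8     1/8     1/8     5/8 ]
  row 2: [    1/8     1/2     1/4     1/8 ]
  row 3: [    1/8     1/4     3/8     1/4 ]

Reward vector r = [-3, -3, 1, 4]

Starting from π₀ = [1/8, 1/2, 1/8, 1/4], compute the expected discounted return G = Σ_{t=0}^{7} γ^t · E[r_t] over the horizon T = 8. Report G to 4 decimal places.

G = 0.5456

t=0: π = [0.1250, 0.5000, 0.1250, 0.2500], E[r] = -0.7500, γ^t·E[r] = -0.750000, running G = -0.750000
t=1: π = [0.1406, 0.2344, 0.2188, 0.4063], E[r] = 0.7188, γ^t·E[r] = 0.646875, running G = -0.103125
t=2: π = [0.1426, 0.2930, 0.2715, 0.2930], E[r] = 0.1367, γ^t·E[r] = 0.110742, running G = 0.007617
t=3: π = [0.1428, 0.2991, 0.2500, 0.3081], E[r] = 0.1567, γ^t·E[r] = 0.114262, running G = 0.121879
t=4: π = [0.1429, 0.2930, 0.2511, 0.3130], E[r] = 0.1959, γ^t·E[r] = 0.128505, running G = 0.250384
t=5: π = [0.1429, 0.2940, 0.2525, 0.3106], E[r] = 0.1843, γ^t·E[r] = 0.108856, running G = 0.359241
t=6: π = [0.1429, 0.2942, 0.2521, 0.3108], E[r] = 0.1841, γ^t·E[r] = 0.097865, running G = 0.457105
t=7: π = [0.1429, 0.2941, 0.2521, 0.3110], E[r] = 0.1851, γ^t·E[r] = 0.088531, running G = 0.545636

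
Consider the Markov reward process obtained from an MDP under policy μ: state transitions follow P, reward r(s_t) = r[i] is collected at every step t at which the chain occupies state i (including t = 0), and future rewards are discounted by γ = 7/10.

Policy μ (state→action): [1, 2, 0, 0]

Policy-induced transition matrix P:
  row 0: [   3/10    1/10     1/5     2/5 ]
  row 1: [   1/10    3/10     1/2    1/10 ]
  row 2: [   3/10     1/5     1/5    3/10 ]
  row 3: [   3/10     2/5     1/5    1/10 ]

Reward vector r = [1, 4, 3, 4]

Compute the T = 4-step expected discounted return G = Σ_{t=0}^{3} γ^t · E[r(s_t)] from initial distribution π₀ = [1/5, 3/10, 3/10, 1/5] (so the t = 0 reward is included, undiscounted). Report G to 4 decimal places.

G = 7.6707

t=0: π = [0.2000, 0.3000, 0.3000, 0.2000], E[r] = 3.1000, γ^t·E[r] = 3.100000, running G = 3.100000
t=1: π = [0.2400, 0.2500, 0.2900, 0.2200], E[r] = 2.9900, γ^t·E[r] = 2.093000, running G = 5.193000
t=2: π = [0.2500, 0.2450, 0.2750, 0.2300], E[r] = 2.9750, γ^t·E[r] = 1.457750, running G = 6.650750
t=3: π = [0.2510, 0.2455, 0.2735, 0.2300], E[r] = 2.9735, γ^t·E[r] = 1.019911, running G = 7.670661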